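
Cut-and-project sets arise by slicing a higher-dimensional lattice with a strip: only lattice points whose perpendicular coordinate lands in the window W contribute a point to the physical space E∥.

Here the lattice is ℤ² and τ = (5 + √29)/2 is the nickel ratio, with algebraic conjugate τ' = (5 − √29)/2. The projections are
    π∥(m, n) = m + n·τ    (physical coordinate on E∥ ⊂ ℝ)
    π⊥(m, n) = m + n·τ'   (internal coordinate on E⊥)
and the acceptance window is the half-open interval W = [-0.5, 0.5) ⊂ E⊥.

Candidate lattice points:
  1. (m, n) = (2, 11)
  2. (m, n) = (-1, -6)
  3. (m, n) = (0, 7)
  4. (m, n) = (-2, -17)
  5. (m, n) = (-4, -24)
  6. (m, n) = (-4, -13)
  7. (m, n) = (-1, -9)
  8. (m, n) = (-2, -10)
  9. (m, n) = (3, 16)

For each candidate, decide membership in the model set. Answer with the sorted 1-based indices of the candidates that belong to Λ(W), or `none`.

1, 2, 8, 9

Compute τ' = (5−√29)/2 = -0.1926, so π⊥(m,n) = m -0.1926·n.
#1 (2,11): internal coord 2 + (11)·τ' = -0.1184; -0.1184 ∈ [-0.5, 0.5) → IN Λ
#2 (-1,-6): internal coord -1 + (-6)·τ' = +0.1555; +0.1555 ∈ [-0.5, 0.5) → IN Λ
#3 (0,7): internal coord 0 + (7)·τ' = -1.3481; -1.3481 ∉ [-0.5, 0.5) → out
#4 (-2,-17): internal coord -2 + (-17)·τ' = +1.2739; +1.2739 ∉ [-0.5, 0.5) → out
#5 (-4,-24): internal coord -4 + (-24)·τ' = +0.6220; +0.6220 ∉ [-0.5, 0.5) → out
#6 (-4,-13): internal coord -4 + (-13)·τ' = -1.4964; -1.4964 ∉ [-0.5, 0.5) → out
#7 (-1,-9): internal coord -1 + (-9)·τ' = +0.7332; +0.7332 ∉ [-0.5, 0.5) → out
#8 (-2,-10): internal coord -2 + (-10)·τ' = -0.0742; -0.0742 ∈ [-0.5, 0.5) → IN Λ
#9 (3,16): internal coord 3 + (16)·τ' = -0.0813; -0.0813 ∈ [-0.5, 0.5) → IN Λ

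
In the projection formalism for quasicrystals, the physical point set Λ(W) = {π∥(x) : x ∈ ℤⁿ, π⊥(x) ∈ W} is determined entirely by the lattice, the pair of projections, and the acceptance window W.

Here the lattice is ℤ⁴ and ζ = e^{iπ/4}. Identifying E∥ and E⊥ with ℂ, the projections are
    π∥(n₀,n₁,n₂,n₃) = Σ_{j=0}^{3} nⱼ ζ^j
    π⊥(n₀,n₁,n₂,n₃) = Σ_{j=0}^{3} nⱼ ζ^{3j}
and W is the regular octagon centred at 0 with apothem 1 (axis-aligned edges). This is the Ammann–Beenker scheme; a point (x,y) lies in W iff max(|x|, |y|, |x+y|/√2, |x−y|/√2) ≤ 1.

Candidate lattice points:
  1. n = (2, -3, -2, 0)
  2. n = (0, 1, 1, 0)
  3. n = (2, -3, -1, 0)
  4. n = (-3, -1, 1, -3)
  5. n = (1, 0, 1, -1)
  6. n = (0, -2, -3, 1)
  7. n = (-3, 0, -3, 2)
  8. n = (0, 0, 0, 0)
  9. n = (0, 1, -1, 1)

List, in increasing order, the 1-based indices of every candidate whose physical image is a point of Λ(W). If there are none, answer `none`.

Internal map: ζ^{3j} for j=0..3 gives (1,0), (−√2/2,√2/2), (0,−1), (√2/2,√2/2).
candidate 1: n = (2, -3, -2, 0) → π⊥ ≈ (+4.1213, -0.1213); max(|x|,|y|,|x±y|/√2) = 4.1213 > 1 ⇒ ∉ W
candidate 2: n = (0, 1, 1, 0) → π⊥ ≈ (-0.7071, -0.2929); max(|x|,|y|,|x±y|/√2) = 0.7071 ≤ 1 ⇒ ∈ W
candidate 3: n = (2, -3, -1, 0) → π⊥ ≈ (+4.1213, -1.1213); max(|x|,|y|,|x±y|/√2) = 4.1213 > 1 ⇒ ∉ W
candidate 4: n = (-3, -1, 1, -3) → π⊥ ≈ (-4.4142, -3.8284); max(|x|,|y|,|x±y|/√2) = 5.8284 > 1 ⇒ ∉ W
candidate 5: n = (1, 0, 1, -1) → π⊥ ≈ (+0.2929, -1.7071); max(|x|,|y|,|x±y|/√2) = 1.7071 > 1 ⇒ ∉ W
candidate 6: n = (0, -2, -3, 1) → π⊥ ≈ (+2.1213, +2.2929); max(|x|,|y|,|x±y|/√2) = 3.1213 > 1 ⇒ ∉ W
candidate 7: n = (-3, 0, -3, 2) → π⊥ ≈ (-1.5858, +4.4142); max(|x|,|y|,|x±y|/√2) = 4.4142 > 1 ⇒ ∉ W
candidate 8: n = (0, 0, 0, 0) → π⊥ ≈ (+0.0000, +0.0000); max(|x|,|y|,|x±y|/√2) = 0.0000 ≤ 1 ⇒ ∈ W
candidate 9: n = (0, 1, -1, 1) → π⊥ ≈ (+0.0000, +2.4142); max(|x|,|y|,|x±y|/√2) = 2.4142 > 1 ⇒ ∉ W

2, 8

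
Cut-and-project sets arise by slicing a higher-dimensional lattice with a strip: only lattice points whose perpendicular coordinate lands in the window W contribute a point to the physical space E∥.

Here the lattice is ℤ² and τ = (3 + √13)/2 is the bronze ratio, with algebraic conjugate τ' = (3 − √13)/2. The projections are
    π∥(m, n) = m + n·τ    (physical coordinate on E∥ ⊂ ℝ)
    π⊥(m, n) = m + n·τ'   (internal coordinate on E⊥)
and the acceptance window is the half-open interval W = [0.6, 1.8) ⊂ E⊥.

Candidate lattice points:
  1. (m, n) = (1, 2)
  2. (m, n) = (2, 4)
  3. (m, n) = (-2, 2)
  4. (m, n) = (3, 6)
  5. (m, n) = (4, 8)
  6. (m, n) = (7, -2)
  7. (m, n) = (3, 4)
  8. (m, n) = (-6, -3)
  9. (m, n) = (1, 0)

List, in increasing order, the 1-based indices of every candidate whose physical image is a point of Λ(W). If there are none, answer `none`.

2, 4, 5, 7, 9

Compute τ' = (3−√13)/2 = -0.3028, so π⊥(m,n) = m -0.3028·n.
[1] lift (1,2): star map gives 0.3944; window check 0.6 ≤ 0.3944 < 1.8 is false → out
[2] lift (2,4): star map gives 0.7889; window check 0.6 ≤ 0.7889 < 1.8 is true → IN Λ
[3] lift (-2,2): star map gives -2.6056; window check 0.6 ≤ -2.6056 < 1.8 is false → out
[4] lift (3,6): star map gives 1.1833; window check 0.6 ≤ 1.1833 < 1.8 is true → IN Λ
[5] lift (4,8): star map gives 1.5778; window check 0.6 ≤ 1.5778 < 1.8 is true → IN Λ
[6] lift (7,-2): star map gives 7.6056; window check 0.6 ≤ 7.6056 < 1.8 is false → out
[7] lift (3,4): star map gives 1.7889; window check 0.6 ≤ 1.7889 < 1.8 is true → IN Λ
[8] lift (-6,-3): star map gives -5.0917; window check 0.6 ≤ -5.0917 < 1.8 is false → out
[9] lift (1,0): star map gives 1.0000; window check 0.6 ≤ 1.0000 < 1.8 is true → IN Λ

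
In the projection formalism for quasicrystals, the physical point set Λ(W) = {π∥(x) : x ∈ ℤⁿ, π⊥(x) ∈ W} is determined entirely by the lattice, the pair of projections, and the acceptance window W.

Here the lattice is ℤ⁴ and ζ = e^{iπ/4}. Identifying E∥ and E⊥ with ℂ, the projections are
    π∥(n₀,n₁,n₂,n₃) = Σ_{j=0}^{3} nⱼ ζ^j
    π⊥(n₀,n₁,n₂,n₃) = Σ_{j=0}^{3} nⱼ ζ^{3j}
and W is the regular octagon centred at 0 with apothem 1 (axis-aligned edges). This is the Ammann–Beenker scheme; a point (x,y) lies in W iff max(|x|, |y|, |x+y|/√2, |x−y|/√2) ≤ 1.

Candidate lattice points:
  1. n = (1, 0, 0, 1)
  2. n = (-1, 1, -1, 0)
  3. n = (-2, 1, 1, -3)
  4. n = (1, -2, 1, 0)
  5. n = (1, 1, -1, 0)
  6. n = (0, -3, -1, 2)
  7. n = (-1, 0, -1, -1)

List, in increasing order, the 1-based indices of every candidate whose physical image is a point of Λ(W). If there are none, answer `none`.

With ζ = e^{iπ/4} the internal vectors are ζ^0,ζ^3,ζ^6,ζ^9.
candidate 1: n = (1, 0, 0, 1) → π⊥ ≈ (+1.70711, +0.70711); max(|x|,|y|,|x±y|/√2) = 1.70711 > 1 ⇒ ∉ W
candidate 2: n = (-1, 1, -1, 0) → π⊥ ≈ (-1.70711, +1.70711); max(|x|,|y|,|x±y|/√2) = 2.41421 > 1 ⇒ ∉ W
candidate 3: n = (-2, 1, 1, -3) → π⊥ ≈ (-4.82843, -2.41421); max(|x|,|y|,|x±y|/√2) = 5.12132 > 1 ⇒ ∉ W
candidate 4: n = (1, -2, 1, 0) → π⊥ ≈ (+2.41421, -2.41421); max(|x|,|y|,|x±y|/√2) = 3.41421 > 1 ⇒ ∉ W
candidate 5: n = (1, 1, -1, 0) → π⊥ ≈ (+0.29289, +1.70711); max(|x|,|y|,|x±y|/√2) = 1.70711 > 1 ⇒ ∉ W
candidate 6: n = (0, -3, -1, 2) → π⊥ ≈ (+3.53553, +0.29289); max(|x|,|y|,|x±y|/√2) = 3.53553 > 1 ⇒ ∉ W
candidate 7: n = (-1, 0, -1, -1) → π⊥ ≈ (-1.70711, +0.29289); max(|x|,|y|,|x±y|/√2) = 1.70711 > 1 ⇒ ∉ W

none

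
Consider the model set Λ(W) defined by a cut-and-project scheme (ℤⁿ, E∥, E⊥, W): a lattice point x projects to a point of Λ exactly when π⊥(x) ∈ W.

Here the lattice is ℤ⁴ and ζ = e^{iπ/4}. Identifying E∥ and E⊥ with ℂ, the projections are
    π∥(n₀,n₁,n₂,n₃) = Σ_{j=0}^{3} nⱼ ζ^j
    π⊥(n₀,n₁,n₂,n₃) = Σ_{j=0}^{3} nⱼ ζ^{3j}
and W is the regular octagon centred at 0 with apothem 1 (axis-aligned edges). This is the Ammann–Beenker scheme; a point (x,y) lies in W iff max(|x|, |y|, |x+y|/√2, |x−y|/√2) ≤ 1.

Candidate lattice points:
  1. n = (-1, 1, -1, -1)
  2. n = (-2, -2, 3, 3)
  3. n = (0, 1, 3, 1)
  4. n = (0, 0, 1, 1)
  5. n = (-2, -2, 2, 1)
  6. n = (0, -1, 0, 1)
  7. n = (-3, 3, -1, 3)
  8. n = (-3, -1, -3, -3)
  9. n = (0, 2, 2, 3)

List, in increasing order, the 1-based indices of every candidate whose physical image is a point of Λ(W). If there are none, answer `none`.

Internal map: ζ^{3j} for j=0..3 gives (1,0), (−√2/2,√2/2), (0,−1), (√2/2,√2/2).
#1 (-1, 1, -1, -1): internal (-2.414214, 1.000000); octagon support 2.414214 vs apothem 1 → ∉ W
#2 (-2, -2, 3, 3): internal (1.535534, -2.292893); octagon support 2.707107 vs apothem 1 → ∉ W
#3 (0, 1, 3, 1): internal (0.000000, -1.585786); octagon support 1.585786 vs apothem 1 → ∉ W
#4 (0, 0, 1, 1): internal (0.707107, -0.292893); octagon support 0.707107 vs apothem 1 → ∈ W
#5 (-2, -2, 2, 1): internal (0.121320, -2.707107); octagon support 2.707107 vs apothem 1 → ∉ W
#6 (0, -1, 0, 1): internal (1.414214, 0.000000); octagon support 1.414214 vs apothem 1 → ∉ W
#7 (-3, 3, -1, 3): internal (-3.000000, 5.242641); octagon support 5.828427 vs apothem 1 → ∉ W
#8 (-3, -1, -3, -3): internal (-4.414214, 0.171573); octagon support 4.414214 vs apothem 1 → ∉ W
#9 (0, 2, 2, 3): internal (0.707107, 1.535534); octagon support 1.585786 vs apothem 1 → ∉ W

4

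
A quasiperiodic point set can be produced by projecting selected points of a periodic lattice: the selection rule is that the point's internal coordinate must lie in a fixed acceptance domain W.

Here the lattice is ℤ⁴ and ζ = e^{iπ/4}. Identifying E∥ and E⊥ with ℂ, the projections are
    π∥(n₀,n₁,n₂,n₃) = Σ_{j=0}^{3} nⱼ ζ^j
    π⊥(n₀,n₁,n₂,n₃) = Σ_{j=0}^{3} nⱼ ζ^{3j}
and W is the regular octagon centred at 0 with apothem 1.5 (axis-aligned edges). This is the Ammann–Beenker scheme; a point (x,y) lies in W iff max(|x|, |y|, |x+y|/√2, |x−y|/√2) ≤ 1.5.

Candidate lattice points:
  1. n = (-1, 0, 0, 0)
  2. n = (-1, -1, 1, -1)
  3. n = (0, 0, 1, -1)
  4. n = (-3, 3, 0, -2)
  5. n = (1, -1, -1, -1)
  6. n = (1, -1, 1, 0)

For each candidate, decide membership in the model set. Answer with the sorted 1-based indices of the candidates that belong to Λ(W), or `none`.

1, 5

π⊥(n) = n₀ + n₁ζ³ + n₂ζ⁶ + n₃ζ⁹ where ζ = e^{iπ/4}.
candidate 1: n = (-1, 0, 0, 0) → π⊥ ≈ (-1.00000, +0.00000); max(|x|,|y|,|x±y|/√2) = 1.00000 ≤ 1.5 ⇒ ∈ W
candidate 2: n = (-1, -1, 1, -1) → π⊥ ≈ (-1.00000, -2.41421); max(|x|,|y|,|x±y|/√2) = 2.41421 > 1.5 ⇒ ∉ W
candidate 3: n = (0, 0, 1, -1) → π⊥ ≈ (-0.70711, -1.70711); max(|x|,|y|,|x±y|/√2) = 1.70711 > 1.5 ⇒ ∉ W
candidate 4: n = (-3, 3, 0, -2) → π⊥ ≈ (-6.53553, +0.70711); max(|x|,|y|,|x±y|/√2) = 6.53553 > 1.5 ⇒ ∉ W
candidate 5: n = (1, -1, -1, -1) → π⊥ ≈ (+1.00000, -0.41421); max(|x|,|y|,|x±y|/√2) = 1.00000 ≤ 1.5 ⇒ ∈ W
candidate 6: n = (1, -1, 1, 0) → π⊥ ≈ (+1.70711, -1.70711); max(|x|,|y|,|x±y|/√2) = 2.41421 > 1.5 ⇒ ∉ W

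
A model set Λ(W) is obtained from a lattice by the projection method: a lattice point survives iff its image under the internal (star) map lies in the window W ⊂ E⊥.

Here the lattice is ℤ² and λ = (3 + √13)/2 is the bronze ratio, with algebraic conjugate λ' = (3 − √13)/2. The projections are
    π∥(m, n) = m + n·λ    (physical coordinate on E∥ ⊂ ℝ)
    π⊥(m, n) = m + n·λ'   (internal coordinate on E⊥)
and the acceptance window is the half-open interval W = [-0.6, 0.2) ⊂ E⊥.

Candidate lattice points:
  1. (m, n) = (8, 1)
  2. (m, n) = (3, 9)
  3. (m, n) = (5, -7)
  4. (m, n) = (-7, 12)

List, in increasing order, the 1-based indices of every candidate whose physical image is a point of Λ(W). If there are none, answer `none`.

λ' = (3−√13)/2 ≈ -0.3028.
[1] lift (8,1): star map gives 7.6972; window check -0.6 ≤ 7.6972 < 0.2 is false → out
[2] lift (3,9): star map gives 0.2750; window check -0.6 ≤ 0.2750 < 0.2 is false → out
[3] lift (5,-7): star map gives 7.1194; window check -0.6 ≤ 7.1194 < 0.2 is false → out
[4] lift (-7,12): star map gives -10.6333; window check -0.6 ≤ -10.6333 < 0.2 is false → out

none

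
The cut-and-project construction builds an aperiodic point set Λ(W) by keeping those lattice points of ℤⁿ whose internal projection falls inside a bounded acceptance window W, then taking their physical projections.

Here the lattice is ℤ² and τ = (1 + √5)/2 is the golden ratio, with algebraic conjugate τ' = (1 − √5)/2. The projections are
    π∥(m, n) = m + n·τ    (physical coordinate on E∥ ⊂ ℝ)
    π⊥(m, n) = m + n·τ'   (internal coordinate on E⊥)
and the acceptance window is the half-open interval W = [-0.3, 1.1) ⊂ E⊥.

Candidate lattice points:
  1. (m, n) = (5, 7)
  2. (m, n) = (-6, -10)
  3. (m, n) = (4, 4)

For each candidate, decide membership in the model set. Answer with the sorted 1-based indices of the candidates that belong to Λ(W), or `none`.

Compute τ' = (1−√5)/2 = -0.6180, so π⊥(m,n) = m -0.6180·n.
candidate 1: (m,n)=(5,7) → π∥ = 5+7·τ ≈ 16.3262, π⊥ = 5+7·τ' ≈ 0.6738 ∈ [-0.3, 1.1) ⇒ IN Λ
candidate 2: (m,n)=(-6,-10) → π∥ = -6-10·τ ≈ -22.1803, π⊥ = -6-10·τ' ≈ 0.1803 ∈ [-0.3, 1.1) ⇒ IN Λ
candidate 3: (m,n)=(4,4) → π∥ = 4+4·τ ≈ 10.4721, π⊥ = 4+4·τ' ≈ 1.5279 ∉ [-0.3, 1.1) ⇒ out

1, 2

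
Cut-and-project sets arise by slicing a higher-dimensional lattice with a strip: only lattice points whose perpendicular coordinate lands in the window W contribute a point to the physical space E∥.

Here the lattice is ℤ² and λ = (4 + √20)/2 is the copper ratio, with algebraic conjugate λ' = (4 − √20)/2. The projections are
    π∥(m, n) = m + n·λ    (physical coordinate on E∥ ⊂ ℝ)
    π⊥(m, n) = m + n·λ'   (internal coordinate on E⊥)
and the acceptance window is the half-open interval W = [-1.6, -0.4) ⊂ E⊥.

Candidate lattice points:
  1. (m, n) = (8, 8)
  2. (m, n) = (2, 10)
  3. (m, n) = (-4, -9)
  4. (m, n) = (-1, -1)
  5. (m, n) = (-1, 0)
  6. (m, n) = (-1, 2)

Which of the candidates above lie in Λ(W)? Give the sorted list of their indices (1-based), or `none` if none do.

λ' = (4−√20)/2 ≈ -0.2361.
candidate 1: (m,n)=(8,8) → π∥ = 8+8·λ ≈ 41.8885, π⊥ = 8+8·λ' ≈ 6.1115 ∉ [-1.6, -0.4) ⇒ out
candidate 2: (m,n)=(2,10) → π∥ = 2+10·λ ≈ 44.3607, π⊥ = 2+10·λ' ≈ -0.3607 ∉ [-1.6, -0.4) ⇒ out
candidate 3: (m,n)=(-4,-9) → π∥ = -4-9·λ ≈ -42.1246, π⊥ = -4-9·λ' ≈ -1.8754 ∉ [-1.6, -0.4) ⇒ out
candidate 4: (m,n)=(-1,-1) → π∥ = -1-1·λ ≈ -5.2361, π⊥ = -1-1·λ' ≈ -0.7639 ∈ [-1.6, -0.4) ⇒ IN Λ
candidate 5: (m,n)=(-1,0) → π∥ = -1+0·λ ≈ -1.0000, π⊥ = -1+0·λ' ≈ -1.0000 ∈ [-1.6, -0.4) ⇒ IN Λ
candidate 6: (m,n)=(-1,2) → π∥ = -1+2·λ ≈ 7.4721, π⊥ = -1+2·λ' ≈ -1.4721 ∈ [-1.6, -0.4) ⇒ IN Λ

4, 5, 6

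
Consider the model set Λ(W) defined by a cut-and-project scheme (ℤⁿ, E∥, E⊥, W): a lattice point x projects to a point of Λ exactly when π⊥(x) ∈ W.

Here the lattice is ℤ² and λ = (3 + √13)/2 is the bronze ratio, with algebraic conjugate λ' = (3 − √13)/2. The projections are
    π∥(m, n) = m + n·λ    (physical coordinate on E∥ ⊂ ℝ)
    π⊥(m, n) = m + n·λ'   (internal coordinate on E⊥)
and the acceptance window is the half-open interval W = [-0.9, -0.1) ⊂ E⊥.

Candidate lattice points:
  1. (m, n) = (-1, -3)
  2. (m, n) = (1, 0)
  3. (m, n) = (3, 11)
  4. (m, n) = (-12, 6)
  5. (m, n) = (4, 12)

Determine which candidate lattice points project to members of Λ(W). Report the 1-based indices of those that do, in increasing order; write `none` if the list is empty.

λ' = (3−√13)/2 ≈ -0.302776.
candidate 1: (m,n)=(-1,-3) → π∥ = -1-3·λ ≈ -10.908327, π⊥ = -1-3·λ' ≈ -0.091673 ∉ [-0.9, -0.1) ⇒ out
candidate 2: (m,n)=(1,0) → π∥ = 1+0·λ ≈ 1.000000, π⊥ = 1+0·λ' ≈ 1.000000 ∉ [-0.9, -0.1) ⇒ out
candidate 3: (m,n)=(3,11) → π∥ = 3+11·λ ≈ 39.330532, π⊥ = 3+11·λ' ≈ -0.330532 ∈ [-0.9, -0.1) ⇒ IN Λ
candidate 4: (m,n)=(-12,6) → π∥ = -12+6·λ ≈ 7.816654, π⊥ = -12+6·λ' ≈ -13.816654 ∉ [-0.9, -0.1) ⇒ out
candidate 5: (m,n)=(4,12) → π∥ = 4+12·λ ≈ 43.633308, π⊥ = 4+12·λ' ≈ 0.366692 ∉ [-0.9, -0.1) ⇒ out

3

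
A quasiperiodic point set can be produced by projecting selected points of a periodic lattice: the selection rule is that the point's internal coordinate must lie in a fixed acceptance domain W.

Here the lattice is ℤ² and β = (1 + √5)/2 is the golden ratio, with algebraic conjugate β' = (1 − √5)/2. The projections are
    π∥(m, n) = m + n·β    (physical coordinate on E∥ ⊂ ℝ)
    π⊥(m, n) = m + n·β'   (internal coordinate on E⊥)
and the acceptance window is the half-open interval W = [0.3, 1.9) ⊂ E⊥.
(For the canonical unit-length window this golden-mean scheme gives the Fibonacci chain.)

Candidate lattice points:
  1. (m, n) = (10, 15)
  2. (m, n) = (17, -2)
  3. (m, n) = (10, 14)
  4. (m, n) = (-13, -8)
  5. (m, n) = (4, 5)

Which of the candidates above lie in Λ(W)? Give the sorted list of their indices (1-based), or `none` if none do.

1, 3, 5

Compute β' = (1−√5)/2 = -0.61803, so π⊥(m,n) = m -0.61803·n.
[1] lift (10,15): star map gives 0.72949; window check 0.3 ≤ 0.72949 < 1.9 is true → IN Λ
[2] lift (17,-2): star map gives 18.23607; window check 0.3 ≤ 18.23607 < 1.9 is false → out
[3] lift (10,14): star map gives 1.34752; window check 0.3 ≤ 1.34752 < 1.9 is true → IN Λ
[4] lift (-13,-8): star map gives -8.05573; window check 0.3 ≤ -8.05573 < 1.9 is false → out
[5] lift (4,5): star map gives 0.90983; window check 0.3 ≤ 0.90983 < 1.9 is true → IN Λ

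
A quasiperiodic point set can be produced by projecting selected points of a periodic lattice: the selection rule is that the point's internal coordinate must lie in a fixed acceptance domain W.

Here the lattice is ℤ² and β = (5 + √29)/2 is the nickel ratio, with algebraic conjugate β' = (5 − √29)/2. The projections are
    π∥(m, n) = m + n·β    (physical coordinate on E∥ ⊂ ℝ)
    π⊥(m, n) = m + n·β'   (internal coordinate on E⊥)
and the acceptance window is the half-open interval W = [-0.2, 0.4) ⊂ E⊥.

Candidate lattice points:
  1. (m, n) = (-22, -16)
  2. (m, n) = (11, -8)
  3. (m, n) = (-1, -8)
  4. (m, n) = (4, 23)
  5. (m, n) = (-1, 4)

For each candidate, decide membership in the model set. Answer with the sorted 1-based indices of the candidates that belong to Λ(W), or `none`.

none

β' = (5−√29)/2 ≈ -0.19258.
[1] lift (-22,-16): star map gives -18.91868; window check -0.2 ≤ -18.91868 < 0.4 is false → out
[2] lift (11,-8): star map gives 12.54066; window check -0.2 ≤ 12.54066 < 0.4 is false → out
[3] lift (-1,-8): star map gives 0.54066; window check -0.2 ≤ 0.54066 < 0.4 is false → out
[4] lift (4,23): star map gives -0.42940; window check -0.2 ≤ -0.42940 < 0.4 is false → out
[5] lift (-1,4): star map gives -1.77033; window check -0.2 ≤ -1.77033 < 0.4 is false → out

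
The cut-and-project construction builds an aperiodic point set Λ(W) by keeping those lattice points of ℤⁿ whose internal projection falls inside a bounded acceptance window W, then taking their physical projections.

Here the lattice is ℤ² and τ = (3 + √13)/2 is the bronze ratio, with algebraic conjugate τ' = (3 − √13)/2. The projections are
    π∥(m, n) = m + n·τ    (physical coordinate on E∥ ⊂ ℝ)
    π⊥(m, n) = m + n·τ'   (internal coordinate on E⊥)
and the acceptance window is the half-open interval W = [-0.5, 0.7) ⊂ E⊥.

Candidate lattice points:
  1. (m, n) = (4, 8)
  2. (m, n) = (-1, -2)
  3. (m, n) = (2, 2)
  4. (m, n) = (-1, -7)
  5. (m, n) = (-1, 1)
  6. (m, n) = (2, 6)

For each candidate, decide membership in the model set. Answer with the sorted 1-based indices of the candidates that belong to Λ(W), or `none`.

Numerically τ ≈ 3.3028 and τ' = −1/τ ≈ -0.3028.
candidate 1: (m,n)=(4,8) → π∥ = 4+8·τ ≈ 30.4222, π⊥ = 4+8·τ' ≈ 1.5778 ∉ [-0.5, 0.7) ⇒ out
candidate 2: (m,n)=(-1,-2) → π∥ = -1-2·τ ≈ -7.6056, π⊥ = -1-2·τ' ≈ -0.3944 ∈ [-0.5, 0.7) ⇒ IN Λ
candidate 3: (m,n)=(2,2) → π∥ = 2+2·τ ≈ 8.6056, π⊥ = 2+2·τ' ≈ 1.3944 ∉ [-0.5, 0.7) ⇒ out
candidate 4: (m,n)=(-1,-7) → π∥ = -1-7·τ ≈ -24.1194, π⊥ = -1-7·τ' ≈ 1.1194 ∉ [-0.5, 0.7) ⇒ out
candidate 5: (m,n)=(-1,1) → π∥ = -1+1·τ ≈ 2.3028, π⊥ = -1+1·τ' ≈ -1.3028 ∉ [-0.5, 0.7) ⇒ out
candidate 6: (m,n)=(2,6) → π∥ = 2+6·τ ≈ 21.8167, π⊥ = 2+6·τ' ≈ 0.1833 ∈ [-0.5, 0.7) ⇒ IN Λ

2, 6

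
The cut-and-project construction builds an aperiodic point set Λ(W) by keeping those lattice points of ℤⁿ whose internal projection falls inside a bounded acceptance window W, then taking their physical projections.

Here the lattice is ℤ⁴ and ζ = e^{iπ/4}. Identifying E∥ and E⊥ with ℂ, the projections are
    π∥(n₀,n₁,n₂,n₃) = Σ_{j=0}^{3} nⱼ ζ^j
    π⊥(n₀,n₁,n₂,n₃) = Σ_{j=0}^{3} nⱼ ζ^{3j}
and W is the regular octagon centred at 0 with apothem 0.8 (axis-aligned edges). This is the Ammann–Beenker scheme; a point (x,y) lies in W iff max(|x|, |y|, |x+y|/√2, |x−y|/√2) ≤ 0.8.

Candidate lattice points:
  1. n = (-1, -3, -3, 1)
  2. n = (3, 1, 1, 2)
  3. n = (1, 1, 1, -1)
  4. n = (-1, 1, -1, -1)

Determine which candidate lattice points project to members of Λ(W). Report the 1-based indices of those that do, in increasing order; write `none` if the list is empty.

With ζ = e^{iπ/4} the internal vectors are ζ^0,ζ^3,ζ^6,ζ^9.
candidate 1: n = (-1, -3, -3, 1) → π⊥ ≈ (+1.8284, +1.5858); max(|x|,|y|,|x±y|/√2) = 2.4142 > 0.8 ⇒ ∉ W
candidate 2: n = (3, 1, 1, 2) → π⊥ ≈ (+3.7071, +1.1213); max(|x|,|y|,|x±y|/√2) = 3.7071 > 0.8 ⇒ ∉ W
candidate 3: n = (1, 1, 1, -1) → π⊥ ≈ (-0.4142, -1.0000); max(|x|,|y|,|x±y|/√2) = 1.0000 > 0.8 ⇒ ∉ W
candidate 4: n = (-1, 1, -1, -1) → π⊥ ≈ (-2.4142, +1.0000); max(|x|,|y|,|x±y|/√2) = 2.4142 > 0.8 ⇒ ∉ W

none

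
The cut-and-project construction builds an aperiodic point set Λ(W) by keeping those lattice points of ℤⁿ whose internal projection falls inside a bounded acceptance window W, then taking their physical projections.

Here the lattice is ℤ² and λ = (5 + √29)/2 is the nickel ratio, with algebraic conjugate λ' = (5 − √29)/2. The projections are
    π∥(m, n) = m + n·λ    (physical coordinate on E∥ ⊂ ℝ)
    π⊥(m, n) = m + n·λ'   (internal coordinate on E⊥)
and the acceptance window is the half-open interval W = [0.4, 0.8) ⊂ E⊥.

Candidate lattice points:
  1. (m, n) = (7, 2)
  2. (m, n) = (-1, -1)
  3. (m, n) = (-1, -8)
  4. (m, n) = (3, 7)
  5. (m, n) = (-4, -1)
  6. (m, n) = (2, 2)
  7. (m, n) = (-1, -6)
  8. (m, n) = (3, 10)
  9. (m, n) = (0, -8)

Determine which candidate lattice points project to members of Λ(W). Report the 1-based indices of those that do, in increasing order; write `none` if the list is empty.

3

Numerically λ ≈ 5.192582 and λ' = −1/λ ≈ -0.192582.
candidate 1: (m,n)=(7,2) → π∥ = 7+2·λ ≈ 17.385165, π⊥ = 7+2·λ' ≈ 6.614835 ∉ [0.4, 0.8) ⇒ out
candidate 2: (m,n)=(-1,-1) → π∥ = -1-1·λ ≈ -6.192582, π⊥ = -1-1·λ' ≈ -0.807418 ∉ [0.4, 0.8) ⇒ out
candidate 3: (m,n)=(-1,-8) → π∥ = -1-8·λ ≈ -42.540659, π⊥ = -1-8·λ' ≈ 0.540659 ∈ [0.4, 0.8) ⇒ IN Λ
candidate 4: (m,n)=(3,7) → π∥ = 3+7·λ ≈ 39.348077, π⊥ = 3+7·λ' ≈ 1.651923 ∉ [0.4, 0.8) ⇒ out
candidate 5: (m,n)=(-4,-1) → π∥ = -4-1·λ ≈ -9.192582, π⊥ = -4-1·λ' ≈ -3.807418 ∉ [0.4, 0.8) ⇒ out
candidate 6: (m,n)=(2,2) → π∥ = 2+2·λ ≈ 12.385165, π⊥ = 2+2·λ' ≈ 1.614835 ∉ [0.4, 0.8) ⇒ out
candidate 7: (m,n)=(-1,-6) → π∥ = -1-6·λ ≈ -32.155494, π⊥ = -1-6·λ' ≈ 0.155494 ∉ [0.4, 0.8) ⇒ out
candidate 8: (m,n)=(3,10) → π∥ = 3+10·λ ≈ 54.925824, π⊥ = 3+10·λ' ≈ 1.074176 ∉ [0.4, 0.8) ⇒ out
candidate 9: (m,n)=(0,-8) → π∥ = 0-8·λ ≈ -41.540659, π⊥ = 0-8·λ' ≈ 1.540659 ∉ [0.4, 0.8) ⇒ out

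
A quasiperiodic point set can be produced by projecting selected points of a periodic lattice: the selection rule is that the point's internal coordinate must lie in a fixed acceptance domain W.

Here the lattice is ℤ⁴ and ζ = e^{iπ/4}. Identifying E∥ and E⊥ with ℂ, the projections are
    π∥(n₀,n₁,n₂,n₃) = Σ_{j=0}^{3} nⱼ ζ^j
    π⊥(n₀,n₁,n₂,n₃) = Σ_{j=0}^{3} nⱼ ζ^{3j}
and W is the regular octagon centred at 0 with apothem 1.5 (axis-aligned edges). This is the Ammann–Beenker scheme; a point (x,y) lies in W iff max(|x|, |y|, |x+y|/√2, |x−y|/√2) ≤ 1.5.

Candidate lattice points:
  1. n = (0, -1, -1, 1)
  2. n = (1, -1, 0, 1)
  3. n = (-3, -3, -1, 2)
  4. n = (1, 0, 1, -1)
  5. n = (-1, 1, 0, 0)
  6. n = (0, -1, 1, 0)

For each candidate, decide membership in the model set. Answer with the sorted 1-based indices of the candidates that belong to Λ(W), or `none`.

With ζ = e^{iπ/4} the internal vectors are ζ^0,ζ^3,ζ^6,ζ^9.
#1 (0, -1, -1, 1): internal (1.4142, 1.0000); octagon support 1.7071 vs apothem 1.5 → ∉ W
#2 (1, -1, 0, 1): internal (2.4142, 0.0000); octagon support 2.4142 vs apothem 1.5 → ∉ W
#3 (-3, -3, -1, 2): internal (0.5355, 0.2929); octagon support 0.5858 vs apothem 1.5 → ∈ W
#4 (1, 0, 1, -1): internal (0.2929, -1.7071); octagon support 1.7071 vs apothem 1.5 → ∉ W
#5 (-1, 1, 0, 0): internal (-1.7071, 0.7071); octagon support 1.7071 vs apothem 1.5 → ∉ W
#6 (0, -1, 1, 0): internal (0.7071, -1.7071); octagon support 1.7071 vs apothem 1.5 → ∉ W

3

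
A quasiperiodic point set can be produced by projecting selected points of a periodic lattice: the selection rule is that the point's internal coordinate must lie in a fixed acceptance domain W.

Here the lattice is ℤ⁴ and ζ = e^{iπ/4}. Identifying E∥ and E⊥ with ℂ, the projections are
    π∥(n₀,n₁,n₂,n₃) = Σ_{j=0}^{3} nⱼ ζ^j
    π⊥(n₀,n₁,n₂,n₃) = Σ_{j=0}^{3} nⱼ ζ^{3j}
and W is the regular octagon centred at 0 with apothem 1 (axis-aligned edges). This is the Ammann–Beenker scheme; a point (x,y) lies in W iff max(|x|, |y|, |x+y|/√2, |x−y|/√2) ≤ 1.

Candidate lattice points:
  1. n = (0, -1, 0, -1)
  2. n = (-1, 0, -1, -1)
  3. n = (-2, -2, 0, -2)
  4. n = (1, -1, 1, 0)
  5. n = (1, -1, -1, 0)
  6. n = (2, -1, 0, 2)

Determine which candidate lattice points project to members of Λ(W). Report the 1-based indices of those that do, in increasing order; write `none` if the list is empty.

π⊥(n) = n₀ + n₁ζ³ + n₂ζ⁶ + n₃ζ⁹ where ζ = e^{iπ/4}.
candidate 1: n = (0, -1, 0, -1) → π⊥ ≈ (+0.00000, -1.41421); max(|x|,|y|,|x±y|/√2) = 1.41421 > 1 ⇒ ∉ W
candidate 2: n = (-1, 0, -1, -1) → π⊥ ≈ (-1.70711, +0.29289); max(|x|,|y|,|x±y|/√2) = 1.70711 > 1 ⇒ ∉ W
candidate 3: n = (-2, -2, 0, -2) → π⊥ ≈ (-2.00000, -2.82843); max(|x|,|y|,|x±y|/√2) = 3.41421 > 1 ⇒ ∉ W
candidate 4: n = (1, -1, 1, 0) → π⊥ ≈ (+1.70711, -1.70711); max(|x|,|y|,|x±y|/√2) = 2.41421 > 1 ⇒ ∉ W
candidate 5: n = (1, -1, -1, 0) → π⊥ ≈ (+1.70711, +0.29289); max(|x|,|y|,|x±y|/√2) = 1.70711 > 1 ⇒ ∉ W
candidate 6: n = (2, -1, 0, 2) → π⊥ ≈ (+4.12132, +0.70711); max(|x|,|y|,|x±y|/√2) = 4.12132 > 1 ⇒ ∉ W

none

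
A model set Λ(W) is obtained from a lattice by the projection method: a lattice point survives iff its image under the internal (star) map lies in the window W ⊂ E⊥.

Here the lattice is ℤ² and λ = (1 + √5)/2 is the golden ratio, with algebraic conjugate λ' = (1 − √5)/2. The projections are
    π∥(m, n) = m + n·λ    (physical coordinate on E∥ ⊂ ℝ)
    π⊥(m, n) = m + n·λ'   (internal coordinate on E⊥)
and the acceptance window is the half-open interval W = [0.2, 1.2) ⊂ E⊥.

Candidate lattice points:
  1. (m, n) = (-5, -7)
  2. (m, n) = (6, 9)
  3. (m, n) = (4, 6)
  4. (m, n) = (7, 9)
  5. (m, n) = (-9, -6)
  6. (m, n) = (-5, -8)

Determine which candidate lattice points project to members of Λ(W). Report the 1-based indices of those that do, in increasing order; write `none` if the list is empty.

Numerically λ ≈ 1.618034 and λ' = −1/λ ≈ -0.618034.
#1 (-5,-7): internal coord -5 + (-7)·λ' = -0.673762; -0.673762 ∉ [0.2, 1.2) → out
#2 (6,9): internal coord 6 + (9)·λ' = +0.437694; +0.437694 ∈ [0.2, 1.2) → IN Λ
#3 (4,6): internal coord 4 + (6)·λ' = +0.291796; +0.291796 ∈ [0.2, 1.2) → IN Λ
#4 (7,9): internal coord 7 + (9)·λ' = +1.437694; +1.437694 ∉ [0.2, 1.2) → out
#5 (-9,-6): internal coord -9 + (-6)·λ' = -5.291796; -5.291796 ∉ [0.2, 1.2) → out
#6 (-5,-8): internal coord -5 + (-8)·λ' = -0.055728; -0.055728 ∉ [0.2, 1.2) → out

2, 3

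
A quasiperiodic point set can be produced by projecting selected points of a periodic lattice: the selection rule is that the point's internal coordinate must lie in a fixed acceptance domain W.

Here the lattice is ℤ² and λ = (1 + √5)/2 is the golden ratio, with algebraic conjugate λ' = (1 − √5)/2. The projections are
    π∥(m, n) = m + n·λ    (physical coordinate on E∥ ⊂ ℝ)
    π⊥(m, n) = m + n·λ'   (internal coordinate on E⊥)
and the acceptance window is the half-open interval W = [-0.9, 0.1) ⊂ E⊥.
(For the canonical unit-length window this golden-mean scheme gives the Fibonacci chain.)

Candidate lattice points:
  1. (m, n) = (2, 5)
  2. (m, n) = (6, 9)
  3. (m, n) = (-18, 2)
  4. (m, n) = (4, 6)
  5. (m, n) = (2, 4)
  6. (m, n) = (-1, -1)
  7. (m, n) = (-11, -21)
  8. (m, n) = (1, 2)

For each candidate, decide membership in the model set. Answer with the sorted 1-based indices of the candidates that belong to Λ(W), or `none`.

5, 6, 8

λ' = (1−√5)/2 ≈ -0.618034.
[1] lift (2,5): star map gives -1.090170; window check -0.9 ≤ -1.090170 < 0.1 is false → out
[2] lift (6,9): star map gives 0.437694; window check -0.9 ≤ 0.437694 < 0.1 is false → out
[3] lift (-18,2): star map gives -19.236068; window check -0.9 ≤ -19.236068 < 0.1 is false → out
[4] lift (4,6): star map gives 0.291796; window check -0.9 ≤ 0.291796 < 0.1 is false → out
[5] lift (2,4): star map gives -0.472136; window check -0.9 ≤ -0.472136 < 0.1 is true → IN Λ
[6] lift (-1,-1): star map gives -0.381966; window check -0.9 ≤ -0.381966 < 0.1 is true → IN Λ
[7] lift (-11,-21): star map gives 1.978714; window check -0.9 ≤ 1.978714 < 0.1 is false → out
[8] lift (1,2): star map gives -0.236068; window check -0.9 ≤ -0.236068 < 0.1 is true → IN Λ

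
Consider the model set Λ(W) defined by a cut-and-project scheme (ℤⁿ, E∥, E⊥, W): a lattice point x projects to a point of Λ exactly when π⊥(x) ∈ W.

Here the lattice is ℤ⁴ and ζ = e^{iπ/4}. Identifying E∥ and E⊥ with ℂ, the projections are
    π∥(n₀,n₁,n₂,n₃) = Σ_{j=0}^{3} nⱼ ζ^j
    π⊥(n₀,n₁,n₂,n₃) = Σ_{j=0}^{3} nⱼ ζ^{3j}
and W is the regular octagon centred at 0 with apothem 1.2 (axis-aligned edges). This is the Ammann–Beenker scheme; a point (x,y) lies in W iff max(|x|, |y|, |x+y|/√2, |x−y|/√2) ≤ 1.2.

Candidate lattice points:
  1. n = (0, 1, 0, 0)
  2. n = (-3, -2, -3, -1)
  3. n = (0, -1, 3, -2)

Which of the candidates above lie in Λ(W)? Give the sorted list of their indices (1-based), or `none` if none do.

Internal map: ζ^{3j} for j=0..3 gives (1,0), (−√2/2,√2/2), (0,−1), (√2/2,√2/2).
#1 (0, 1, 0, 0): internal (-0.7071, 0.7071); octagon support 1.0000 vs apothem 1.2 → ∈ W
#2 (-3, -2, -3, -1): internal (-2.2929, 0.8787); octagon support 2.2929 vs apothem 1.2 → ∉ W
#3 (0, -1, 3, -2): internal (-0.7071, -5.1213); octagon support 5.1213 vs apothem 1.2 → ∉ W

1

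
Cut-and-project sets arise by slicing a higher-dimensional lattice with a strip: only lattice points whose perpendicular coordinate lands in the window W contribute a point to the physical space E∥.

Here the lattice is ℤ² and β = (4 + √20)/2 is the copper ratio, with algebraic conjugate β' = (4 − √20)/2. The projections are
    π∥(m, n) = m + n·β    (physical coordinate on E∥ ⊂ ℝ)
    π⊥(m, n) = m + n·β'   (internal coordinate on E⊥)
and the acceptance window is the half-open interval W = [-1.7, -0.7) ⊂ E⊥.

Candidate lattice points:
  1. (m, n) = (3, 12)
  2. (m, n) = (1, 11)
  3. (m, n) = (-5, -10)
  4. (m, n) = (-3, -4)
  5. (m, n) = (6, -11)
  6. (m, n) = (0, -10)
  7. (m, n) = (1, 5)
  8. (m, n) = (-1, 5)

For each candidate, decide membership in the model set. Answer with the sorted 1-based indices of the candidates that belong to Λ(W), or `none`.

β' = (4−√20)/2 ≈ -0.236068.
#1 (3,12): internal coord 3 + (12)·β' = +0.167184; +0.167184 ∉ [-1.7, -0.7) → out
#2 (1,11): internal coord 1 + (11)·β' = -1.596748; -1.596748 ∈ [-1.7, -0.7) → IN Λ
#3 (-5,-10): internal coord -5 + (-10)·β' = -2.639320; -2.639320 ∉ [-1.7, -0.7) → out
#4 (-3,-4): internal coord -3 + (-4)·β' = -2.055728; -2.055728 ∉ [-1.7, -0.7) → out
#5 (6,-11): internal coord 6 + (-11)·β' = +8.596748; +8.596748 ∉ [-1.7, -0.7) → out
#6 (0,-10): internal coord 0 + (-10)·β' = +2.360680; +2.360680 ∉ [-1.7, -0.7) → out
#7 (1,5): internal coord 1 + (5)·β' = -0.180340; -0.180340 ∉ [-1.7, -0.7) → out
#8 (-1,5): internal coord -1 + (5)·β' = -2.180340; -2.180340 ∉ [-1.7, -0.7) → out

2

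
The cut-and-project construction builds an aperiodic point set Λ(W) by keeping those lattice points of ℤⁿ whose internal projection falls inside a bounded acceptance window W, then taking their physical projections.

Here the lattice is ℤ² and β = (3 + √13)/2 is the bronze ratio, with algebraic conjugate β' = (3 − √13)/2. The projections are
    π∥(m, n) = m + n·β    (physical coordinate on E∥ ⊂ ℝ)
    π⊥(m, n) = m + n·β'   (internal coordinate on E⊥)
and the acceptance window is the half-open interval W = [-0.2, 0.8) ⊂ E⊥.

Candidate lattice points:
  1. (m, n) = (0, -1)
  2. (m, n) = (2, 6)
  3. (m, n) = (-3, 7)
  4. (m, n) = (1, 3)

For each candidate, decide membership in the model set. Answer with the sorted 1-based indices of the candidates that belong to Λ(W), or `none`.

β' = (3−√13)/2 ≈ -0.30278.
candidate 1: (m,n)=(0,-1) → π∥ = 0-1·β ≈ -3.30278, π⊥ = 0-1·β' ≈ 0.30278 ∈ [-0.2, 0.8) ⇒ IN Λ
candidate 2: (m,n)=(2,6) → π∥ = 2+6·β ≈ 21.81665, π⊥ = 2+6·β' ≈ 0.18335 ∈ [-0.2, 0.8) ⇒ IN Λ
candidate 3: (m,n)=(-3,7) → π∥ = -3+7·β ≈ 20.11943, π⊥ = -3+7·β' ≈ -5.11943 ∉ [-0.2, 0.8) ⇒ out
candidate 4: (m,n)=(1,3) → π∥ = 1+3·β ≈ 10.90833, π⊥ = 1+3·β' ≈ 0.09167 ∈ [-0.2, 0.8) ⇒ IN Λ

1, 2, 4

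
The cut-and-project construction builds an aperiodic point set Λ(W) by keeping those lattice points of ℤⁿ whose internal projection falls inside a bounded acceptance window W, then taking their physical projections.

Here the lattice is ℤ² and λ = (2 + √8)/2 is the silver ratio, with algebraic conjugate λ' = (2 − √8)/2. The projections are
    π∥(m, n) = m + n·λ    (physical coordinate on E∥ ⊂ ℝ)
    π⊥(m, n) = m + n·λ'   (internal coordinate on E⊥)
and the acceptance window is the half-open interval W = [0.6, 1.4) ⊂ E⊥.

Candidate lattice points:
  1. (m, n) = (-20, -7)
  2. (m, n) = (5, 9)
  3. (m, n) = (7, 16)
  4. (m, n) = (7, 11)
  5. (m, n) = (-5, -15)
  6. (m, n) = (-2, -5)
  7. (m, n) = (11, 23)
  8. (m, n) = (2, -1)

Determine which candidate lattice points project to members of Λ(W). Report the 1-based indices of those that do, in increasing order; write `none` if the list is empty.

2, 5

Numerically λ ≈ 2.4142 and λ' = −1/λ ≈ -0.4142.
#1 (-20,-7): internal coord -20 + (-7)·λ' = -17.1005; -17.1005 ∉ [0.6, 1.4) → out
#2 (5,9): internal coord 5 + (9)·λ' = +1.2721; +1.2721 ∈ [0.6, 1.4) → IN Λ
#3 (7,16): internal coord 7 + (16)·λ' = +0.3726; +0.3726 ∉ [0.6, 1.4) → out
#4 (7,11): internal coord 7 + (11)·λ' = +2.4437; +2.4437 ∉ [0.6, 1.4) → out
#5 (-5,-15): internal coord -5 + (-15)·λ' = +1.2132; +1.2132 ∈ [0.6, 1.4) → IN Λ
#6 (-2,-5): internal coord -2 + (-5)·λ' = +0.0711; +0.0711 ∉ [0.6, 1.4) → out
#7 (11,23): internal coord 11 + (23)·λ' = +1.4731; +1.4731 ∉ [0.6, 1.4) → out
#8 (2,-1): internal coord 2 + (-1)·λ' = +2.4142; +2.4142 ∉ [0.6, 1.4) → out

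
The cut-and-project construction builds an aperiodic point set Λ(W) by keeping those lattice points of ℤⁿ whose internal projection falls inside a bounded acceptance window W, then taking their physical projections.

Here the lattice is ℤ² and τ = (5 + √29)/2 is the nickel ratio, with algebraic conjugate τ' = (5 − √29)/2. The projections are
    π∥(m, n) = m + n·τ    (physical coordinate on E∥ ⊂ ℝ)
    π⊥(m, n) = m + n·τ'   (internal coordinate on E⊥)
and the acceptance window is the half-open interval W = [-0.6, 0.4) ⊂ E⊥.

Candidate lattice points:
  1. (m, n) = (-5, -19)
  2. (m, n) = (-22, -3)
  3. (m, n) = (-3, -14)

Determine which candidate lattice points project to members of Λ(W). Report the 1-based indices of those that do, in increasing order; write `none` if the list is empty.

Numerically τ ≈ 5.192582 and τ' = −1/τ ≈ -0.192582.
#1 (-5,-19): internal coord -5 + (-19)·τ' = -1.340934; -1.340934 ∉ [-0.6, 0.4) → out
#2 (-22,-3): internal coord -22 + (-3)·τ' = -21.422253; -21.422253 ∉ [-0.6, 0.4) → out
#3 (-3,-14): internal coord -3 + (-14)·τ' = -0.303846; -0.303846 ∈ [-0.6, 0.4) → IN Λ

3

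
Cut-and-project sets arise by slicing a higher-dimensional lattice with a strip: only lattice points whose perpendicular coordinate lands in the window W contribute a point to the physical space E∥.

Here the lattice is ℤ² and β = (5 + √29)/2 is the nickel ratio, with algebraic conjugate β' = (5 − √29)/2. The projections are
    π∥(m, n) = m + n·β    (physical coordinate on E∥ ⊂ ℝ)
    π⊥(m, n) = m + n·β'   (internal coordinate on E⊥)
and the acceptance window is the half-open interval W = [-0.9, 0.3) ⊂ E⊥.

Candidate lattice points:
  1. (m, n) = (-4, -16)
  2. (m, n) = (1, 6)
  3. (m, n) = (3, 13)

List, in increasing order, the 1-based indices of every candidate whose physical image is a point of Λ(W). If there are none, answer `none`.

β' = (5−√29)/2 ≈ -0.192582.
#1 (-4,-16): internal coord -4 + (-16)·β' = -0.918682; -0.918682 ∉ [-0.9, 0.3) → out
#2 (1,6): internal coord 1 + (6)·β' = -0.155494; -0.155494 ∈ [-0.9, 0.3) → IN Λ
#3 (3,13): internal coord 3 + (13)·β' = +0.496429; +0.496429 ∉ [-0.9, 0.3) → out

2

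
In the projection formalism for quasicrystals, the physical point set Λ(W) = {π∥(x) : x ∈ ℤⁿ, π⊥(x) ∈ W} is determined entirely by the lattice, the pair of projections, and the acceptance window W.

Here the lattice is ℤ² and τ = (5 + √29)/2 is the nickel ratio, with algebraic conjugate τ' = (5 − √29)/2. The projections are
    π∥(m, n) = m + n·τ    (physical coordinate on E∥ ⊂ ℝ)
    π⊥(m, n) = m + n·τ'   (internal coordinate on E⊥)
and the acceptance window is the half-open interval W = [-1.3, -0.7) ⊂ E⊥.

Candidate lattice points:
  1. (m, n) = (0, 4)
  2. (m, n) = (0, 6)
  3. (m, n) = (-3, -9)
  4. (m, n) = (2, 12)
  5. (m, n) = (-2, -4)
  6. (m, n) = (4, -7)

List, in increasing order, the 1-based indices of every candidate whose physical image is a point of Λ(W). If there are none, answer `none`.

τ' = (5−√29)/2 ≈ -0.1926.
[1] lift (0,4): star map gives -0.7703; window check -1.3 ≤ -0.7703 < -0.7 is true → IN Λ
[2] lift (0,6): star map gives -1.1555; window check -1.3 ≤ -1.1555 < -0.7 is true → IN Λ
[3] lift (-3,-9): star map gives -1.2668; window check -1.3 ≤ -1.2668 < -0.7 is true → IN Λ
[4] lift (2,12): star map gives -0.3110; window check -1.3 ≤ -0.3110 < -0.7 is false → out
[5] lift (-2,-4): star map gives -1.2297; window check -1.3 ≤ -1.2297 < -0.7 is true → IN Λ
[6] lift (4,-7): star map gives 5.3481; window check -1.3 ≤ 5.3481 < -0.7 is false → out

1, 2, 3, 5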